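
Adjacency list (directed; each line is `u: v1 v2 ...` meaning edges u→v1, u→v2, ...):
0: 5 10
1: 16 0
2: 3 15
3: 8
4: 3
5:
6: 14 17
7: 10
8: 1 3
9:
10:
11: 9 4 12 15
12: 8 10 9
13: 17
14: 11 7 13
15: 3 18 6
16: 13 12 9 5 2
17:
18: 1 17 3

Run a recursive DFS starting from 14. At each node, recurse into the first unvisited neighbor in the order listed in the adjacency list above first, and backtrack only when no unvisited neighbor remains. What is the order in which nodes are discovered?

14, 11, 9, 4, 3, 8, 1, 16, 13, 17, 12, 10, 5, 2, 15, 18, 6, 0, 7

Visit 14
14 → 11
11 → 9
11 → 4
4 → 3
3 → 8
8 → 1
1 → 16
16 → 13
13 → 17
16 → 12
12 → 10
16 → 5
16 → 2
2 → 15
15 → 18
15 → 6
1 → 0
14 → 7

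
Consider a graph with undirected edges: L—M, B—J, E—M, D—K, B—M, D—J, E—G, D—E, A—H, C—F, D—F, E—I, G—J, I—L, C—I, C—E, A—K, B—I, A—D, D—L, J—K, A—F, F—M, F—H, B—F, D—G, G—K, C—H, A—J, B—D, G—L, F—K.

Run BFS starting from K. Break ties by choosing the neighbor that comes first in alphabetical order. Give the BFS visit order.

K, A, D, F, G, J, H, B, E, L, C, M, I

Visit K; enqueue A, D, F, G, J → queue [A, D, F, G, J]
Visit A; enqueue H → queue [D, F, G, J, H]
Visit D; enqueue B, E, L → queue [F, G, J, H, B, E, L]
Visit F; enqueue C, M → queue [G, J, H, B, E, L, C, M]
Visit G → queue [J, H, B, E, L, C, M]
Visit J → queue [H, B, E, L, C, M]
Visit H → queue [B, E, L, C, M]
Visit B; enqueue I → queue [E, L, C, M, I]
Visit E → queue [L, C, M, I]
Visit L → queue [C, M, I]
Visit C → queue [M, I]
Visit M → queue [I]
Visit I → queue []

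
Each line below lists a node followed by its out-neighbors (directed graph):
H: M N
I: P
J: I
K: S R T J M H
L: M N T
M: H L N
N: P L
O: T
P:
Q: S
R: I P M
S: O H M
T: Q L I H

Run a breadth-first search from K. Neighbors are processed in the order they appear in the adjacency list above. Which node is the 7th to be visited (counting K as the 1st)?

Visit K; enqueue S, R, T, J, M, H → queue [S, R, T, J, M, H]
Visit S; enqueue O → queue [R, T, J, M, H, O]
Visit R; enqueue I, P → queue [T, J, M, H, O, I, P]
Visit T; enqueue Q, L → queue [J, M, H, O, I, P, Q, L]
Visit J → queue [M, H, O, I, P, Q, L]
Visit M; enqueue N → queue [H, O, I, P, Q, L, N]
Visit H → queue [O, I, P, Q, L, N]
Visit O → queue [I, P, Q, L, N]
Visit I → queue [P, Q, L, N]
Visit P → queue [Q, L, N]
Visit Q → queue [L, N]
Visit L → queue [N]
Visit N → queue []

Visit order: K, S, R, T, J, M, H, O, I, P, Q, L, N

H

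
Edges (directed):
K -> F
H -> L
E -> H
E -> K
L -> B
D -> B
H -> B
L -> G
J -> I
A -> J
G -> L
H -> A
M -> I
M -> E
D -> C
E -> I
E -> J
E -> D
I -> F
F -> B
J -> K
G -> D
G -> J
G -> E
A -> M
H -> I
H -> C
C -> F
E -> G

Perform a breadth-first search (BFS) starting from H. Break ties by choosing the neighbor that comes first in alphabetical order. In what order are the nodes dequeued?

H -> A -> B -> C -> I -> L -> J -> M -> F -> G -> K -> E -> D

Visit H; enqueue A, B, C, I, L → queue [A, B, C, I, L]
Visit A; enqueue J, M → queue [B, C, I, L, J, M]
Visit B → queue [C, I, L, J, M]
Visit C; enqueue F → queue [I, L, J, M, F]
Visit I → queue [L, J, M, F]
Visit L; enqueue G → queue [J, M, F, G]
Visit J; enqueue K → queue [M, F, G, K]
Visit M; enqueue E → queue [F, G, K, E]
Visit F → queue [G, K, E]
Visit G; enqueue D → queue [K, E, D]
Visit K → queue [E, D]
Visit E → queue [D]
Visit D → queue []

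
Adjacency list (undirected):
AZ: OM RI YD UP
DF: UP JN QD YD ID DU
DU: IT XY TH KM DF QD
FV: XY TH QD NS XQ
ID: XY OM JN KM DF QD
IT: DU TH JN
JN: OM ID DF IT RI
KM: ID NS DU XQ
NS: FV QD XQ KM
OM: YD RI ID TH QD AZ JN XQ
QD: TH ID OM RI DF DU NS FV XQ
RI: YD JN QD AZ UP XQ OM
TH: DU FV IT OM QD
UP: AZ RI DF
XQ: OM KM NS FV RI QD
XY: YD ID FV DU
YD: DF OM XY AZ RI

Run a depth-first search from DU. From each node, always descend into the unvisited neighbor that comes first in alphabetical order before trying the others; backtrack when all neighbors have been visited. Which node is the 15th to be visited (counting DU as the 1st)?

UP

Visit DU
DU → DF
DF → ID
ID → JN
JN → IT
IT → TH
TH → FV
FV → NS
NS → KM
KM → XQ
XQ → OM
OM → AZ
AZ → RI
RI → QD
RI → UP
RI → YD
YD → XY

Visit order: DU, DF, ID, JN, IT, TH, FV, NS, KM, XQ, OM, AZ, RI, QD, UP, YD, XY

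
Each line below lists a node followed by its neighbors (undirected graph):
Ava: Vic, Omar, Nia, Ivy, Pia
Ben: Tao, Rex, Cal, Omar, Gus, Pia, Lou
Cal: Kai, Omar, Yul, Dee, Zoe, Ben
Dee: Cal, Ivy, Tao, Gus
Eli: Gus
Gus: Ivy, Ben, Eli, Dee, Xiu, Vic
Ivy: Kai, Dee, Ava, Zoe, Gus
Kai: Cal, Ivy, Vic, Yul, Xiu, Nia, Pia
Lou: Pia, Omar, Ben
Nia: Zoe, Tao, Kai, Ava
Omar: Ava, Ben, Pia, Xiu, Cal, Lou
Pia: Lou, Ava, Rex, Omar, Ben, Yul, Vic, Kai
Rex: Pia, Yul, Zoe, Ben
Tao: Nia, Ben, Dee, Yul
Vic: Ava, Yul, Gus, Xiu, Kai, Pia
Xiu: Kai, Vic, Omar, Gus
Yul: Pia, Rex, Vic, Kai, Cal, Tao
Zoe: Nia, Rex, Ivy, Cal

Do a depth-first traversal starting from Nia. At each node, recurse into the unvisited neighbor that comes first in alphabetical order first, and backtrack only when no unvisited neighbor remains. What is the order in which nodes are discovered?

Visit Nia
Nia → Ava
Ava → Ivy
Ivy → Dee
Dee → Cal
Cal → Ben
Ben → Gus
Gus → Eli
Gus → Vic
Vic → Kai
Kai → Pia
Pia → Lou
Lou → Omar
Omar → Xiu
Pia → Rex
Rex → Yul
Yul → Tao
Rex → Zoe

Nia → Ava → Ivy → Dee → Cal → Ben → Gus → Eli → Vic → Kai → Pia → Lou → Omar → Xiu → Rex → Yul → Tao → Zoe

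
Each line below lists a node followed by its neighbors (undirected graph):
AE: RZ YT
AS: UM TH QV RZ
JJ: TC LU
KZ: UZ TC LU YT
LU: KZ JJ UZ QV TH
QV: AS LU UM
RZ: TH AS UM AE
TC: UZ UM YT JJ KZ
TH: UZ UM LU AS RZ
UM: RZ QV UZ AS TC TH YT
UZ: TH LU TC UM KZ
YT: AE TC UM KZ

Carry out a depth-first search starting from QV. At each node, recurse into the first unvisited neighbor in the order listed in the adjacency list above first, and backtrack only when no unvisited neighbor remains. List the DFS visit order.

QV, AS, UM, RZ, TH, UZ, LU, KZ, TC, YT, AE, JJ

Visit QV
QV → AS
AS → UM
UM → RZ
RZ → TH
TH → UZ
UZ → LU
LU → KZ
KZ → TC
TC → YT
YT → AE
TC → JJ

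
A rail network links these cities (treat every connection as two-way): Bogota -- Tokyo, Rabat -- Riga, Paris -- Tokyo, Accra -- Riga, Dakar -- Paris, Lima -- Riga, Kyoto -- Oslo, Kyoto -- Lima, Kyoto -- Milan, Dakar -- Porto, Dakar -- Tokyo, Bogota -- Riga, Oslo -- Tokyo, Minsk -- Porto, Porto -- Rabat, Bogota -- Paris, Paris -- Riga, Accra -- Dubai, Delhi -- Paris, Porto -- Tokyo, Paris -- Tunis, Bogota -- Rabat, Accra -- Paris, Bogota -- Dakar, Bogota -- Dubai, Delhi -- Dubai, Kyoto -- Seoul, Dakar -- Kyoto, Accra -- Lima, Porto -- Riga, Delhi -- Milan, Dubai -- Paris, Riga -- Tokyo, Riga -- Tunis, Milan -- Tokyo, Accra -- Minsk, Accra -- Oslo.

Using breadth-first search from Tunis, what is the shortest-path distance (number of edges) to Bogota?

2

Level 0: Tunis
Level 1: Paris, Riga
Level 2: Accra, Bogota, Dakar, Delhi, Dubai, Lima, Porto, Rabat, Tokyo
Level 3: Kyoto, Milan, Minsk, Oslo
Level 4: Seoul
Bogota first appears at level 2.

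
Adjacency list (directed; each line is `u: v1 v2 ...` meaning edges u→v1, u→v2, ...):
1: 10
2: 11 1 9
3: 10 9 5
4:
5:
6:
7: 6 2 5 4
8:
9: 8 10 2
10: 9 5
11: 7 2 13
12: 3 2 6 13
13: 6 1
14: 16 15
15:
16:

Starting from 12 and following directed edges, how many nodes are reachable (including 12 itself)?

13

BFS from 12 visits: 12, 2, 3, 6, 13, 1, 9, 11, 5, 10, 8, 7, 4
Reachable nodes: 13 of 16 total.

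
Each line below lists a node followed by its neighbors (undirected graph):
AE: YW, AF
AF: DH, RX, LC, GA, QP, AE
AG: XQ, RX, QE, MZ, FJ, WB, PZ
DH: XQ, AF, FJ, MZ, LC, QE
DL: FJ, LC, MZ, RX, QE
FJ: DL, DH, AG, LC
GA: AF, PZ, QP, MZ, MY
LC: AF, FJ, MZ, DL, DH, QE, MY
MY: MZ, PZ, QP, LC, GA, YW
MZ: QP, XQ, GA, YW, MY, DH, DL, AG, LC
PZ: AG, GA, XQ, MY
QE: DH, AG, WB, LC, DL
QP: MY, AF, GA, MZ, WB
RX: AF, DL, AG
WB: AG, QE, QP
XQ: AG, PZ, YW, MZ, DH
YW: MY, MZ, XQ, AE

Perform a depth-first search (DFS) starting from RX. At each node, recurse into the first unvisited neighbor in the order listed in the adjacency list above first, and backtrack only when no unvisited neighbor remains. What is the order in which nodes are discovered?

RX → AF → DH → XQ → AG → QE → WB → QP → MY → MZ → GA → PZ → YW → AE → DL → FJ → LC

Visit RX
RX → AF
AF → DH
DH → XQ
XQ → AG
AG → QE
QE → WB
WB → QP
QP → MY
MY → MZ
MZ → GA
GA → PZ
MZ → YW
YW → AE
MZ → DL
DL → FJ
FJ → LC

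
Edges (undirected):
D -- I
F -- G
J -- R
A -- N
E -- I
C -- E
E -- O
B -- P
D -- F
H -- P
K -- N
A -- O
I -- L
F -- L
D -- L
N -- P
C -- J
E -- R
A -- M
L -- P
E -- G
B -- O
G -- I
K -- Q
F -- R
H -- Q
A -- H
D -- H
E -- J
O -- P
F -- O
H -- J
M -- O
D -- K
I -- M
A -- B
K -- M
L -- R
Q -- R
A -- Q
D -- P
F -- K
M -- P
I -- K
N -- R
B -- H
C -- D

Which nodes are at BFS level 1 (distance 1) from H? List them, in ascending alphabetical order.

A, B, D, J, P, Q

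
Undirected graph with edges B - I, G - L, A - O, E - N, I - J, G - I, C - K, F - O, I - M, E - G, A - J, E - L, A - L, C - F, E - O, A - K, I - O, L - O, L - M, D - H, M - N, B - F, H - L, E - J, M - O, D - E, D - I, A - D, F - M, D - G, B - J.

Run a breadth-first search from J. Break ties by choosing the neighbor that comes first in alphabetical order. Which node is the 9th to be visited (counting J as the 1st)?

Visit J; enqueue A, B, E, I → queue [A, B, E, I]
Visit A; enqueue D, K, L, O → queue [B, E, I, D, K, L, O]
Visit B; enqueue F → queue [E, I, D, K, L, O, F]
Visit E; enqueue G, N → queue [I, D, K, L, O, F, G, N]
Visit I; enqueue M → queue [D, K, L, O, F, G, N, M]
Visit D; enqueue H → queue [K, L, O, F, G, N, M, H]
Visit K; enqueue C → queue [L, O, F, G, N, M, H, C]
Visit L → queue [O, F, G, N, M, H, C]
Visit O → queue [F, G, N, M, H, C]
Visit F → queue [G, N, M, H, C]
Visit G → queue [N, M, H, C]
Visit N → queue [M, H, C]
Visit M → queue [H, C]
Visit H → queue [C]
Visit C → queue []

Visit order: J, A, B, E, I, D, K, L, O, F, G, N, M, H, C

O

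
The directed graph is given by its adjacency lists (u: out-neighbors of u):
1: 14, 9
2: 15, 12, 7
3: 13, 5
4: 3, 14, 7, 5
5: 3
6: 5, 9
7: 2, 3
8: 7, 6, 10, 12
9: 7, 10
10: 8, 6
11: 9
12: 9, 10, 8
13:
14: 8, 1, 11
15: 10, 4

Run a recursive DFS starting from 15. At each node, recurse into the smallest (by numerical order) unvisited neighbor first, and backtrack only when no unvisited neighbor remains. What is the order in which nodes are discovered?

Visit 15
15 → 4
4 → 3
3 → 5
3 → 13
4 → 7
7 → 2
2 → 12
12 → 8
8 → 6
6 → 9
9 → 10
4 → 14
14 → 1
14 → 11

15 -> 4 -> 3 -> 5 -> 13 -> 7 -> 2 -> 12 -> 8 -> 6 -> 9 -> 10 -> 14 -> 1 -> 11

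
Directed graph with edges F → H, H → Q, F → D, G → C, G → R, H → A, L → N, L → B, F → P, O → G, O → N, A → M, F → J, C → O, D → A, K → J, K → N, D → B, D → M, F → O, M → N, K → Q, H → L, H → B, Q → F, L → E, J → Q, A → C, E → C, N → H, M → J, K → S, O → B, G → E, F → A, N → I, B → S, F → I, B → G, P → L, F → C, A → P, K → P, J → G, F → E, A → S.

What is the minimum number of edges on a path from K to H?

2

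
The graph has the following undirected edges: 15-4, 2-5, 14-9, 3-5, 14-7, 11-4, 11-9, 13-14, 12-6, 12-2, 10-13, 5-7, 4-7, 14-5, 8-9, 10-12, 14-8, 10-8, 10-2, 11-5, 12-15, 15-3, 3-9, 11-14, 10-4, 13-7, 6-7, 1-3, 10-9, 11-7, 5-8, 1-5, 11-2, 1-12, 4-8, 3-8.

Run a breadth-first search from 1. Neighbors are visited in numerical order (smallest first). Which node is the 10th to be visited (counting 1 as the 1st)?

11

Visit 1; enqueue 3, 5, 12 → queue [3, 5, 12]
Visit 3; enqueue 8, 9, 15 → queue [5, 12, 8, 9, 15]
Visit 5; enqueue 2, 7, 11, 14 → queue [12, 8, 9, 15, 2, 7, 11, 14]
Visit 12; enqueue 6, 10 → queue [8, 9, 15, 2, 7, 11, 14, 6, 10]
Visit 8; enqueue 4 → queue [9, 15, 2, 7, 11, 14, 6, 10, 4]
Visit 9 → queue [15, 2, 7, 11, 14, 6, 10, 4]
Visit 15 → queue [2, 7, 11, 14, 6, 10, 4]
Visit 2 → queue [7, 11, 14, 6, 10, 4]
Visit 7; enqueue 13 → queue [11, 14, 6, 10, 4, 13]
Visit 11 → queue [14, 6, 10, 4, 13]
Visit 14 → queue [6, 10, 4, 13]
Visit 6 → queue [10, 4, 13]
Visit 10 → queue [4, 13]
Visit 4 → queue [13]
Visit 13 → queue []

Visit order: 1, 3, 5, 12, 8, 9, 15, 2, 7, 11, 14, 6, 10, 4, 13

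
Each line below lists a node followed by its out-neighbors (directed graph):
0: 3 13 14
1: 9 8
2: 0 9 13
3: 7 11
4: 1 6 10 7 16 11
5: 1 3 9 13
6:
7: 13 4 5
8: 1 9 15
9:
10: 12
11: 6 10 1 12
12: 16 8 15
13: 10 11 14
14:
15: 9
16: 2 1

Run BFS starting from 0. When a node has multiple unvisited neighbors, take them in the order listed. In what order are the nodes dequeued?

0 -> 3 -> 13 -> 14 -> 7 -> 11 -> 10 -> 4 -> 5 -> 6 -> 1 -> 12 -> 16 -> 9 -> 8 -> 15 -> 2

Visit 0; enqueue 3, 13, 14 → queue [3, 13, 14]
Visit 3; enqueue 7, 11 → queue [13, 14, 7, 11]
Visit 13; enqueue 10 → queue [14, 7, 11, 10]
Visit 14 → queue [7, 11, 10]
Visit 7; enqueue 4, 5 → queue [11, 10, 4, 5]
Visit 11; enqueue 6, 1, 12 → queue [10, 4, 5, 6, 1, 12]
Visit 10 → queue [4, 5, 6, 1, 12]
Visit 4; enqueue 16 → queue [5, 6, 1, 12, 16]
Visit 5; enqueue 9 → queue [6, 1, 12, 16, 9]
Visit 6 → queue [1, 12, 16, 9]
Visit 1; enqueue 8 → queue [12, 16, 9, 8]
Visit 12; enqueue 15 → queue [16, 9, 8, 15]
Visit 16; enqueue 2 → queue [9, 8, 15, 2]
Visit 9 → queue [8, 15, 2]
Visit 8 → queue [15, 2]
Visit 15 → queue [2]
Visit 2 → queue []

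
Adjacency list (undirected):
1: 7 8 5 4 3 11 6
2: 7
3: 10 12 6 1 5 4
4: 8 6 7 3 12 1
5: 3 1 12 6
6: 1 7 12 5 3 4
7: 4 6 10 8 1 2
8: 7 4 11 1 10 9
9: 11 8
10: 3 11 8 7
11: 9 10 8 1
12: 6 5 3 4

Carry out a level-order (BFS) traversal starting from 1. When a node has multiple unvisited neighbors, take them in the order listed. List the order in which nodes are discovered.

1, 7, 8, 5, 4, 3, 11, 6, 10, 2, 9, 12

Visit 1; enqueue 7, 8, 5, 4, 3, 11, 6 → queue [7, 8, 5, 4, 3, 11, 6]
Visit 7; enqueue 10, 2 → queue [8, 5, 4, 3, 11, 6, 10, 2]
Visit 8; enqueue 9 → queue [5, 4, 3, 11, 6, 10, 2, 9]
Visit 5; enqueue 12 → queue [4, 3, 11, 6, 10, 2, 9, 12]
Visit 4 → queue [3, 11, 6, 10, 2, 9, 12]
Visit 3 → queue [11, 6, 10, 2, 9, 12]
Visit 11 → queue [6, 10, 2, 9, 12]
Visit 6 → queue [10, 2, 9, 12]
Visit 10 → queue [2, 9, 12]
Visit 2 → queue [9, 12]
Visit 9 → queue [12]
Visit 12 → queue []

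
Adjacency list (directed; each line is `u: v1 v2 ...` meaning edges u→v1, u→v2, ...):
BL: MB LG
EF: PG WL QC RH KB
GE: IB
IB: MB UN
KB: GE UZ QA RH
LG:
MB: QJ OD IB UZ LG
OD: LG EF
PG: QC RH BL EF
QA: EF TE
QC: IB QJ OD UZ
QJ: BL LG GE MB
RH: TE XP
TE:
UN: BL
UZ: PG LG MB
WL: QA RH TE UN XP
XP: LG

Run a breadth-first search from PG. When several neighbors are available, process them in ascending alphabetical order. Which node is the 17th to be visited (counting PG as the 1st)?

QA

Visit PG; enqueue BL, EF, QC, RH → queue [BL, EF, QC, RH]
Visit BL; enqueue LG, MB → queue [EF, QC, RH, LG, MB]
Visit EF; enqueue KB, WL → queue [QC, RH, LG, MB, KB, WL]
Visit QC; enqueue IB, OD, QJ, UZ → queue [RH, LG, MB, KB, WL, IB, OD, QJ, UZ]
Visit RH; enqueue TE, XP → queue [LG, MB, KB, WL, IB, OD, QJ, UZ, TE, XP]
Visit LG → queue [MB, KB, WL, IB, OD, QJ, UZ, TE, XP]
Visit MB → queue [KB, WL, IB, OD, QJ, UZ, TE, XP]
Visit KB; enqueue GE, QA → queue [WL, IB, OD, QJ, UZ, TE, XP, GE, QA]
Visit WL; enqueue UN → queue [IB, OD, QJ, UZ, TE, XP, GE, QA, UN]
Visit IB → queue [OD, QJ, UZ, TE, XP, GE, QA, UN]
Visit OD → queue [QJ, UZ, TE, XP, GE, QA, UN]
Visit QJ → queue [UZ, TE, XP, GE, QA, UN]
Visit UZ → queue [TE, XP, GE, QA, UN]
Visit TE → queue [XP, GE, QA, UN]
Visit XP → queue [GE, QA, UN]
Visit GE → queue [QA, UN]
Visit QA → queue [UN]
Visit UN → queue []

Visit order: PG, BL, EF, QC, RH, LG, MB, KB, WL, IB, OD, QJ, UZ, TE, XP, GE, QA, UN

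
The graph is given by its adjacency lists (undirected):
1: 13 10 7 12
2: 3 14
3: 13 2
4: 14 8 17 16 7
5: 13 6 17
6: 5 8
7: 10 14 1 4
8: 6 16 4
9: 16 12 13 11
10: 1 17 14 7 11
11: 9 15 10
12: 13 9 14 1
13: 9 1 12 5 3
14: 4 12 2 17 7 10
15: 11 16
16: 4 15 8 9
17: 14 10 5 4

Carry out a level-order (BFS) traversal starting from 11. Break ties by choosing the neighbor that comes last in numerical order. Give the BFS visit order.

Visit 11; enqueue 15, 10, 9 → queue [15, 10, 9]
Visit 15; enqueue 16 → queue [10, 9, 16]
Visit 10; enqueue 17, 14, 7, 1 → queue [9, 16, 17, 14, 7, 1]
Visit 9; enqueue 13, 12 → queue [16, 17, 14, 7, 1, 13, 12]
Visit 16; enqueue 8, 4 → queue [17, 14, 7, 1, 13, 12, 8, 4]
Visit 17; enqueue 5 → queue [14, 7, 1, 13, 12, 8, 4, 5]
Visit 14; enqueue 2 → queue [7, 1, 13, 12, 8, 4, 5, 2]
Visit 7 → queue [1, 13, 12, 8, 4, 5, 2]
Visit 1 → queue [13, 12, 8, 4, 5, 2]
Visit 13; enqueue 3 → queue [12, 8, 4, 5, 2, 3]
Visit 12 → queue [8, 4, 5, 2, 3]
Visit 8; enqueue 6 → queue [4, 5, 2, 3, 6]
Visit 4 → queue [5, 2, 3, 6]
Visit 5 → queue [2, 3, 6]
Visit 2 → queue [3, 6]
Visit 3 → queue [6]
Visit 6 → queue []

11 15 10 9 16 17 14 7 1 13 12 8 4 5 2 3 6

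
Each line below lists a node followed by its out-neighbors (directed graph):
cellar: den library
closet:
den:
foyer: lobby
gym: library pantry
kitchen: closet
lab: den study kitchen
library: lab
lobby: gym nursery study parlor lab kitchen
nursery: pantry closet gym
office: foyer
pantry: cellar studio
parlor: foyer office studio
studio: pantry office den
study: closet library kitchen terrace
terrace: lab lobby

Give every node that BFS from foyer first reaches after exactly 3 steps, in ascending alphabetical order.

Level 0: foyer
Level 1: lobby
Level 2: gym, kitchen, lab, nursery, parlor, study
Level 3: closet, den, library, office, pantry, studio, terrace
Level 4: cellar

closet, den, library, office, pantry, studio, terrace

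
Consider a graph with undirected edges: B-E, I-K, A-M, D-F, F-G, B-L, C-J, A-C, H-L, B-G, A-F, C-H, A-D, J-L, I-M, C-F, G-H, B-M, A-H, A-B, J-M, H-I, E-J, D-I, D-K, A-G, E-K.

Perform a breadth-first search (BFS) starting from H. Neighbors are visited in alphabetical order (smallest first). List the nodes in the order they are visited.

Visit H; enqueue A, C, G, I, L → queue [A, C, G, I, L]
Visit A; enqueue B, D, F, M → queue [C, G, I, L, B, D, F, M]
Visit C; enqueue J → queue [G, I, L, B, D, F, M, J]
Visit G → queue [I, L, B, D, F, M, J]
Visit I; enqueue K → queue [L, B, D, F, M, J, K]
Visit L → queue [B, D, F, M, J, K]
Visit B; enqueue E → queue [D, F, M, J, K, E]
Visit D → queue [F, M, J, K, E]
Visit F → queue [M, J, K, E]
Visit M → queue [J, K, E]
Visit J → queue [K, E]
Visit K → queue [E]
Visit E → queue []

H A C G I L B D F M J K E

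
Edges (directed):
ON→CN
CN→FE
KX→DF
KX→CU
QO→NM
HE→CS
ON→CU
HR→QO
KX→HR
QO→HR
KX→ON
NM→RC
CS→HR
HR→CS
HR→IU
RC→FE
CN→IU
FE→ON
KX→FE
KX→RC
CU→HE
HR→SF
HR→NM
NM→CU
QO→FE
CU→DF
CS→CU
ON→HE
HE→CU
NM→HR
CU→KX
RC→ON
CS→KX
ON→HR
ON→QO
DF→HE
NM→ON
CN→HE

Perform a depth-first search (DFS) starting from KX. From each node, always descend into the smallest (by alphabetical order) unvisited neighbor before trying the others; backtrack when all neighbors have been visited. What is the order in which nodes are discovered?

Visit KX
KX → CU
CU → DF
DF → HE
HE → CS
CS → HR
HR → IU
HR → NM
NM → ON
ON → CN
CN → FE
ON → QO
NM → RC
HR → SF

KX CU DF HE CS HR IU NM ON CN FE QO RC SF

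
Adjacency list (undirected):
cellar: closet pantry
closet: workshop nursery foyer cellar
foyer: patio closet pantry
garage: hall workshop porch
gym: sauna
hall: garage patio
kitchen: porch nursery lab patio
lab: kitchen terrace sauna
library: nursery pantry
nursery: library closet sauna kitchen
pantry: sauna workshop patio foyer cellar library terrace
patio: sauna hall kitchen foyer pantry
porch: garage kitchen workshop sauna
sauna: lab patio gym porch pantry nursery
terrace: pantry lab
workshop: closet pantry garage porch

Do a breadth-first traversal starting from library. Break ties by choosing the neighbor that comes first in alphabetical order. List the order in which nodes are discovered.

library -> nursery -> pantry -> closet -> kitchen -> sauna -> cellar -> foyer -> patio -> terrace -> workshop -> lab -> porch -> gym -> hall -> garage

Visit library; enqueue nursery, pantry → queue [nursery, pantry]
Visit nursery; enqueue closet, kitchen, sauna → queue [pantry, closet, kitchen, sauna]
Visit pantry; enqueue cellar, foyer, patio, terrace, workshop → queue [closet, kitchen, sauna, cellar, foyer, patio, terrace, workshop]
Visit closet → queue [kitchen, sauna, cellar, foyer, patio, terrace, workshop]
Visit kitchen; enqueue lab, porch → queue [sauna, cellar, foyer, patio, terrace, workshop, lab, porch]
Visit sauna; enqueue gym → queue [cellar, foyer, patio, terrace, workshop, lab, porch, gym]
Visit cellar → queue [foyer, patio, terrace, workshop, lab, porch, gym]
Visit foyer → queue [patio, terrace, workshop, lab, porch, gym]
Visit patio; enqueue hall → queue [terrace, workshop, lab, porch, gym, hall]
Visit terrace → queue [workshop, lab, porch, gym, hall]
Visit workshop; enqueue garage → queue [lab, porch, gym, hall, garage]
Visit lab → queue [porch, gym, hall, garage]
Visit porch → queue [gym, hall, garage]
Visit gym → queue [hall, garage]
Visit hall → queue [garage]
Visit garage → queue []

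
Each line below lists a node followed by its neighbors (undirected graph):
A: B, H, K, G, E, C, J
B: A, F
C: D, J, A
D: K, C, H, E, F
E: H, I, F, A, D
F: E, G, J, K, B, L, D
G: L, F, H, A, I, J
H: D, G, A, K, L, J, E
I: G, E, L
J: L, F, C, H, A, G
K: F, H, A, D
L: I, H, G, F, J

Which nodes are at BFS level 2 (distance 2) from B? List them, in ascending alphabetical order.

Level 0: B
Level 1: A, F
Level 2: C, D, E, G, H, J, K, L
Level 3: I

C, D, E, G, H, J, K, L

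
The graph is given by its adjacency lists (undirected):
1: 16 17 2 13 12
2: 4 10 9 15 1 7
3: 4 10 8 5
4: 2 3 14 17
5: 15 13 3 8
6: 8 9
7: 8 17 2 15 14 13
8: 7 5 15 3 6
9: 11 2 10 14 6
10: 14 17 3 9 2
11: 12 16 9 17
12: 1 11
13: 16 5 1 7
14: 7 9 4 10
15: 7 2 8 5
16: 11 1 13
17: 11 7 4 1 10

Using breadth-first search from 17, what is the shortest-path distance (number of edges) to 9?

2

Level 0: 17
Level 1: 1, 4, 7, 10, 11
Level 2: 2, 3, 8, 9, 12, 13, 14, 15, 16
Level 3: 5, 6
9 first appears at level 2.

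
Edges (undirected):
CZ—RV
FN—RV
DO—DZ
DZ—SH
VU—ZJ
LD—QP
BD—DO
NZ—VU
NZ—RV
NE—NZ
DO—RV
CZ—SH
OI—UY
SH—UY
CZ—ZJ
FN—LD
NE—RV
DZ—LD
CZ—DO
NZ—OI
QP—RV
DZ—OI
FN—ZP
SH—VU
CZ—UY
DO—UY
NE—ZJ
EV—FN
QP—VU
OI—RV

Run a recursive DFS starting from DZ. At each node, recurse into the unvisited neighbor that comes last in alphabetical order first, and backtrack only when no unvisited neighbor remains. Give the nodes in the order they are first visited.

DZ SH VU ZJ NE RV QP LD FN ZP EV OI UY DO CZ BD NZ

Visit DZ
DZ → SH
SH → VU
VU → ZJ
ZJ → NE
NE → RV
RV → QP
QP → LD
LD → FN
FN → ZP
FN → EV
RV → OI
OI → UY
UY → DO
DO → CZ
DO → BD
OI → NZ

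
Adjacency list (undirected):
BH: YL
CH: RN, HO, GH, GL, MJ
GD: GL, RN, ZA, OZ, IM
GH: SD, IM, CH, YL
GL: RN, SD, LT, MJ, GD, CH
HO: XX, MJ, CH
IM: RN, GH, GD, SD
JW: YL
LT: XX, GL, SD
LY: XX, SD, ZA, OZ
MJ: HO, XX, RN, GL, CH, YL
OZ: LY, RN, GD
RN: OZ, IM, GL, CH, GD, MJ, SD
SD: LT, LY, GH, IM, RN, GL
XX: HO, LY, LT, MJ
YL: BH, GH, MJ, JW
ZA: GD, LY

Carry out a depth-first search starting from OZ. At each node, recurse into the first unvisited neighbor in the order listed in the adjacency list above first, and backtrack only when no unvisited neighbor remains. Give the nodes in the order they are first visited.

Visit OZ
OZ → LY
LY → XX
XX → HO
HO → MJ
MJ → RN
RN → IM
IM → GH
GH → SD
SD → LT
LT → GL
GL → GD
GD → ZA
GL → CH
GH → YL
YL → BH
YL → JW

OZ, LY, XX, HO, MJ, RN, IM, GH, SD, LT, GL, GD, ZA, CH, YL, BH, JW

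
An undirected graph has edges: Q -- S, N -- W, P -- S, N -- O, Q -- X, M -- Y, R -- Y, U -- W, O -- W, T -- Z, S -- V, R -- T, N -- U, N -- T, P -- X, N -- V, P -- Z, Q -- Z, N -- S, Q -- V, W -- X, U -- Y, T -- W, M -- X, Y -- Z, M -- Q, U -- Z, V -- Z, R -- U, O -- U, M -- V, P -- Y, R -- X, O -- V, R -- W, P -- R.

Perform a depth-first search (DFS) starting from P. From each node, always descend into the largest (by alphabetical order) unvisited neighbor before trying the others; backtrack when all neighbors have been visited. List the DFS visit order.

P, Z, Y, U, W, X, R, T, N, V, S, Q, M, O

Visit P
P → Z
Z → Y
Y → U
U → W
W → X
X → R
R → T
T → N
N → V
V → S
S → Q
Q → M
V → O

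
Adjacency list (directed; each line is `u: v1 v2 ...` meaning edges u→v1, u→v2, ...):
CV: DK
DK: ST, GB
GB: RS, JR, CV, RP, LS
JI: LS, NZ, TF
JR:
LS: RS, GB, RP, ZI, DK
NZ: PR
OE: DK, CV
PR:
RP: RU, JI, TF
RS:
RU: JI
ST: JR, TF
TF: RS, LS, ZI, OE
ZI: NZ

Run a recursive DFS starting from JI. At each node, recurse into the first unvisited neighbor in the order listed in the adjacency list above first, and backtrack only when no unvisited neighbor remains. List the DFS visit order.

Visit JI
JI → LS
LS → RS
LS → GB
GB → JR
GB → CV
CV → DK
DK → ST
ST → TF
TF → ZI
ZI → NZ
NZ → PR
TF → OE
GB → RP
RP → RU

JI, LS, RS, GB, JR, CV, DK, ST, TF, ZI, NZ, PR, OE, RP, RU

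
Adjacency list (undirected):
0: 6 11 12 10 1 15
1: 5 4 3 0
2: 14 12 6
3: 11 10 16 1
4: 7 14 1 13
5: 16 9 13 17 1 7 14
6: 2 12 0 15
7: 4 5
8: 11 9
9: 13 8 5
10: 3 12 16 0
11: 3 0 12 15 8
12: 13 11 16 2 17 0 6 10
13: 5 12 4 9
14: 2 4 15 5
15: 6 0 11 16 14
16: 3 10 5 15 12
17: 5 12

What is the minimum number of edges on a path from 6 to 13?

Level 0: 6
Level 1: 0, 2, 12, 15
Level 2: 1, 10, 11, 13, 14, 16, 17
Level 3: 3, 4, 5, 8, 9
Level 4: 7
13 first appears at level 2.

2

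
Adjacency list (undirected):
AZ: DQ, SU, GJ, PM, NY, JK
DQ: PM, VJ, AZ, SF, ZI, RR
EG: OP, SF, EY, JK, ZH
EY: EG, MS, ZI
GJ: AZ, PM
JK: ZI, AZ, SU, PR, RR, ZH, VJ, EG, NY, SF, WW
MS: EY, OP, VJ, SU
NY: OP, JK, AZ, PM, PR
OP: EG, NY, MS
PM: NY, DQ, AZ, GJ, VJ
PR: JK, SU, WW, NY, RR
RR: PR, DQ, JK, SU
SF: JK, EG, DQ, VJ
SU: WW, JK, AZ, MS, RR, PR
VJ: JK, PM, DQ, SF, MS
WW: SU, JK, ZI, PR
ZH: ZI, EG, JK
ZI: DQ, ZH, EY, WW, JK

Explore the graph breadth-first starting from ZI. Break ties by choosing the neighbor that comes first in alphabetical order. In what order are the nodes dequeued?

ZI, DQ, EY, JK, WW, ZH, AZ, PM, RR, SF, VJ, EG, MS, NY, PR, SU, GJ, OP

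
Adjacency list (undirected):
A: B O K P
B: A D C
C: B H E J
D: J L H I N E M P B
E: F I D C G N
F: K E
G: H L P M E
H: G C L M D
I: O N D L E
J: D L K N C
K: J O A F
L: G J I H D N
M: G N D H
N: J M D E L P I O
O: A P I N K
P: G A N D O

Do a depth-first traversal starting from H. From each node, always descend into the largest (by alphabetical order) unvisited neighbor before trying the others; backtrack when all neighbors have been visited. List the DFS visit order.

H, M, N, P, O, K, J, L, I, E, G, F, D, B, C, A

Visit H
H → M
M → N
N → P
P → O
O → K
K → J
J → L
L → I
I → E
E → G
E → F
E → D
D → B
B → C
B → A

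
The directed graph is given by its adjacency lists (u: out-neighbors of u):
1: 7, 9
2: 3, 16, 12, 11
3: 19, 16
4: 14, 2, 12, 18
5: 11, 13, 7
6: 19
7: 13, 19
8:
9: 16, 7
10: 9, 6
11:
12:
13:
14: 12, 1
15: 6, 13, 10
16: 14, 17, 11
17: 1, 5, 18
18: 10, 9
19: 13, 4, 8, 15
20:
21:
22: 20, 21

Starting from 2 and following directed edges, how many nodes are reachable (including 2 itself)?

19

BFS from 2 visits: 2, 3, 11, 12, 16, 19, 14, 17, 4, 8, 13, 15, 1, 5, 18, 6, 10, 7, 9
Reachable nodes: 19 of 22 total.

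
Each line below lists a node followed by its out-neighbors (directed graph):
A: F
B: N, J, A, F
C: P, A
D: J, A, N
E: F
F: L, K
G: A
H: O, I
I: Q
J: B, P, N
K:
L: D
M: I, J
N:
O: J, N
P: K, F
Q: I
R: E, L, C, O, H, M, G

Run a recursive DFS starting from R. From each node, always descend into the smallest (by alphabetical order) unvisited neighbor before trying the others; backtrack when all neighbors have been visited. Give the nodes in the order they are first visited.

R → C → A → F → K → L → D → J → B → N → P → E → G → H → I → Q → O → M

Visit R
R → C
C → A
A → F
F → K
F → L
L → D
D → J
J → B
B → N
J → P
R → E
R → G
R → H
H → I
I → Q
H → O
R → M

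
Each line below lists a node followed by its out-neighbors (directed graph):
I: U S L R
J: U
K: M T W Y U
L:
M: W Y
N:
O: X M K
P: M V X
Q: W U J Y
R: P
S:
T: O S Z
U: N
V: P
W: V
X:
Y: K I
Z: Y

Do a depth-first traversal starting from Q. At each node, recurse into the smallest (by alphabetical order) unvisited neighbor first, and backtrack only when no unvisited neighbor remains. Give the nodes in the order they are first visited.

Q, J, U, N, W, V, P, M, Y, I, L, R, S, K, T, O, X, Z

Visit Q
Q → J
J → U
U → N
Q → W
W → V
V → P
P → M
M → Y
Y → I
I → L
I → R
I → S
Y → K
K → T
T → O
O → X
T → Z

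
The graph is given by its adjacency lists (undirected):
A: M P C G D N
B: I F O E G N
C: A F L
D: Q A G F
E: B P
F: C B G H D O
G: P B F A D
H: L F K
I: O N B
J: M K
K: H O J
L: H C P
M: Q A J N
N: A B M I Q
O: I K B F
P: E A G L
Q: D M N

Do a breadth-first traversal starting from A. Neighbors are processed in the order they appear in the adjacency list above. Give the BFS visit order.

A → M → P → C → G → D → N → Q → J → E → L → F → B → I → K → H → O

Visit A; enqueue M, P, C, G, D, N → queue [M, P, C, G, D, N]
Visit M; enqueue Q, J → queue [P, C, G, D, N, Q, J]
Visit P; enqueue E, L → queue [C, G, D, N, Q, J, E, L]
Visit C; enqueue F → queue [G, D, N, Q, J, E, L, F]
Visit G; enqueue B → queue [D, N, Q, J, E, L, F, B]
Visit D → queue [N, Q, J, E, L, F, B]
Visit N; enqueue I → queue [Q, J, E, L, F, B, I]
Visit Q → queue [J, E, L, F, B, I]
Visit J; enqueue K → queue [E, L, F, B, I, K]
Visit E → queue [L, F, B, I, K]
Visit L; enqueue H → queue [F, B, I, K, H]
Visit F; enqueue O → queue [B, I, K, H, O]
Visit B → queue [I, K, H, O]
Visit I → queue [K, H, O]
Visit K → queue [H, O]
Visit H → queue [O]
Visit O → queue []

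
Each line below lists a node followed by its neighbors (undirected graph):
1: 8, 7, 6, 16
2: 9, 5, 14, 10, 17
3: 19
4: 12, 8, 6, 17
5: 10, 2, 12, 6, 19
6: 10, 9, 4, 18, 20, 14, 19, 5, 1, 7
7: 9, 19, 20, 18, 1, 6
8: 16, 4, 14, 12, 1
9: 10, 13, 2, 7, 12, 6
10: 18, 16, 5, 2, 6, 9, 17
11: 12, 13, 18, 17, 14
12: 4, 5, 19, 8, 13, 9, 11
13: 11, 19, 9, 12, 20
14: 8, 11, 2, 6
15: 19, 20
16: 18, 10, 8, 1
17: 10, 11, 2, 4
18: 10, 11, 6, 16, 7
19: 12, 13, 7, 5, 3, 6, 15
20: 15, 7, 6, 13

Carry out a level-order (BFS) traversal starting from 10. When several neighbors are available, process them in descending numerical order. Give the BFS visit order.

10, 18, 17, 16, 9, 6, 5, 2, 11, 7, 4, 8, 1, 13, 12, 20, 19, 14, 15, 3

Visit 10; enqueue 18, 17, 16, 9, 6, 5, 2 → queue [18, 17, 16, 9, 6, 5, 2]
Visit 18; enqueue 11, 7 → queue [17, 16, 9, 6, 5, 2, 11, 7]
Visit 17; enqueue 4 → queue [16, 9, 6, 5, 2, 11, 7, 4]
Visit 16; enqueue 8, 1 → queue [9, 6, 5, 2, 11, 7, 4, 8, 1]
Visit 9; enqueue 13, 12 → queue [6, 5, 2, 11, 7, 4, 8, 1, 13, 12]
Visit 6; enqueue 20, 19, 14 → queue [5, 2, 11, 7, 4, 8, 1, 13, 12, 20, 19, 14]
Visit 5 → queue [2, 11, 7, 4, 8, 1, 13, 12, 20, 19, 14]
Visit 2 → queue [11, 7, 4, 8, 1, 13, 12, 20, 19, 14]
Visit 11 → queue [7, 4, 8, 1, 13, 12, 20, 19, 14]
Visit 7 → queue [4, 8, 1, 13, 12, 20, 19, 14]
Visit 4 → queue [8, 1, 13, 12, 20, 19, 14]
Visit 8 → queue [1, 13, 12, 20, 19, 14]
Visit 1 → queue [13, 12, 20, 19, 14]
Visit 13 → queue [12, 20, 19, 14]
Visit 12 → queue [20, 19, 14]
Visit 20; enqueue 15 → queue [19, 14, 15]
Visit 19; enqueue 3 → queue [14, 15, 3]
Visit 14 → queue [15, 3]
Visit 15 → queue [3]
Visit 3 → queue []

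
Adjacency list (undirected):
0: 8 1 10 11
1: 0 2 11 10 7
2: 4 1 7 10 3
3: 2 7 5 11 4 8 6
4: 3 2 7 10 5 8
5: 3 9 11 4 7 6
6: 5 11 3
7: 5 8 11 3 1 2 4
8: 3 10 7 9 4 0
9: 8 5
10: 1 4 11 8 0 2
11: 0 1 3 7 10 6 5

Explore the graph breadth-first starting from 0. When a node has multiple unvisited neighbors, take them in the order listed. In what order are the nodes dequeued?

0, 8, 1, 10, 11, 3, 7, 9, 4, 2, 6, 5

Visit 0; enqueue 8, 1, 10, 11 → queue [8, 1, 10, 11]
Visit 8; enqueue 3, 7, 9, 4 → queue [1, 10, 11, 3, 7, 9, 4]
Visit 1; enqueue 2 → queue [10, 11, 3, 7, 9, 4, 2]
Visit 10 → queue [11, 3, 7, 9, 4, 2]
Visit 11; enqueue 6, 5 → queue [3, 7, 9, 4, 2, 6, 5]
Visit 3 → queue [7, 9, 4, 2, 6, 5]
Visit 7 → queue [9, 4, 2, 6, 5]
Visit 9 → queue [4, 2, 6, 5]
Visit 4 → queue [2, 6, 5]
Visit 2 → queue [6, 5]
Visit 6 → queue [5]
Visit 5 → queue []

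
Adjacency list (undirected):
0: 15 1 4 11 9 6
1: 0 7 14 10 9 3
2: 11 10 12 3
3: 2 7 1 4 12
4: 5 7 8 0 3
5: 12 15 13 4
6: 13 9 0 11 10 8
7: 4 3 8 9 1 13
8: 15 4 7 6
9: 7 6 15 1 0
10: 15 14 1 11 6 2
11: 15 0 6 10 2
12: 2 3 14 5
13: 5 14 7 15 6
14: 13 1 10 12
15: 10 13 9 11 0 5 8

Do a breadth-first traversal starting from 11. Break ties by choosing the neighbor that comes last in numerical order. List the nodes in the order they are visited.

Visit 11; enqueue 15, 10, 6, 2, 0 → queue [15, 10, 6, 2, 0]
Visit 15; enqueue 13, 9, 8, 5 → queue [10, 6, 2, 0, 13, 9, 8, 5]
Visit 10; enqueue 14, 1 → queue [6, 2, 0, 13, 9, 8, 5, 14, 1]
Visit 6 → queue [2, 0, 13, 9, 8, 5, 14, 1]
Visit 2; enqueue 12, 3 → queue [0, 13, 9, 8, 5, 14, 1, 12, 3]
Visit 0; enqueue 4 → queue [13, 9, 8, 5, 14, 1, 12, 3, 4]
Visit 13; enqueue 7 → queue [9, 8, 5, 14, 1, 12, 3, 4, 7]
Visit 9 → queue [8, 5, 14, 1, 12, 3, 4, 7]
Visit 8 → queue [5, 14, 1, 12, 3, 4, 7]
Visit 5 → queue [14, 1, 12, 3, 4, 7]
Visit 14 → queue [1, 12, 3, 4, 7]
Visit 1 → queue [12, 3, 4, 7]
Visit 12 → queue [3, 4, 7]
Visit 3 → queue [4, 7]
Visit 4 → queue [7]
Visit 7 → queue []

11 -> 15 -> 10 -> 6 -> 2 -> 0 -> 13 -> 9 -> 8 -> 5 -> 14 -> 1 -> 12 -> 3 -> 4 -> 7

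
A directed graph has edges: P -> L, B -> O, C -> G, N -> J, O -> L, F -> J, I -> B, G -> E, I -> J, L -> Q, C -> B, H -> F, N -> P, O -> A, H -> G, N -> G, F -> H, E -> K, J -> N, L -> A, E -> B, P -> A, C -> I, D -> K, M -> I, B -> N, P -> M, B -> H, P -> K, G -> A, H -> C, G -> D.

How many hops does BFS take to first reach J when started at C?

Level 0: C
Level 1: B, G, I
Level 2: A, D, E, H, J, N, O
Level 3: F, K, L, P
Level 4: M, Q
J first appears at level 2.

2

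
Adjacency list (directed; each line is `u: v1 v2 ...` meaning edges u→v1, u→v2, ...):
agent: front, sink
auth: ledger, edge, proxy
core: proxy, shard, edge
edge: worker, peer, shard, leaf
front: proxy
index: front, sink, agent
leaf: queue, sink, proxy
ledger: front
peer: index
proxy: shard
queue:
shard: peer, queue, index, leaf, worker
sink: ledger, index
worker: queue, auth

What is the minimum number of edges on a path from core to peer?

2

Level 0: core
Level 1: edge, proxy, shard
Level 2: index, leaf, peer, queue, worker
Level 3: agent, auth, front, sink
Level 4: ledger
peer first appears at level 2.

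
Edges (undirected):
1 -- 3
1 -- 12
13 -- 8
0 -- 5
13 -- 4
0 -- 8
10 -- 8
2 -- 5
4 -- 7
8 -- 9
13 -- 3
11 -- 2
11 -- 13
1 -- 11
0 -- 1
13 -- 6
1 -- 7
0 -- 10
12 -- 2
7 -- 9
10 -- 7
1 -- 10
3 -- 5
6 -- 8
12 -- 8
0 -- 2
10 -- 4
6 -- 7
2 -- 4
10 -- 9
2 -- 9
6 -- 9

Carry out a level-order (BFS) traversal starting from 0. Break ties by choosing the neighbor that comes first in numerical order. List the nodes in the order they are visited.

0 1 2 5 8 10 3 7 11 12 4 9 6 13

Visit 0; enqueue 1, 2, 5, 8, 10 → queue [1, 2, 5, 8, 10]
Visit 1; enqueue 3, 7, 11, 12 → queue [2, 5, 8, 10, 3, 7, 11, 12]
Visit 2; enqueue 4, 9 → queue [5, 8, 10, 3, 7, 11, 12, 4, 9]
Visit 5 → queue [8, 10, 3, 7, 11, 12, 4, 9]
Visit 8; enqueue 6, 13 → queue [10, 3, 7, 11, 12, 4, 9, 6, 13]
Visit 10 → queue [3, 7, 11, 12, 4, 9, 6, 13]
Visit 3 → queue [7, 11, 12, 4, 9, 6, 13]
Visit 7 → queue [11, 12, 4, 9, 6, 13]
Visit 11 → queue [12, 4, 9, 6, 13]
Visit 12 → queue [4, 9, 6, 13]
Visit 4 → queue [9, 6, 13]
Visit 9 → queue [6, 13]
Visit 6 → queue [13]
Visit 13 → queue []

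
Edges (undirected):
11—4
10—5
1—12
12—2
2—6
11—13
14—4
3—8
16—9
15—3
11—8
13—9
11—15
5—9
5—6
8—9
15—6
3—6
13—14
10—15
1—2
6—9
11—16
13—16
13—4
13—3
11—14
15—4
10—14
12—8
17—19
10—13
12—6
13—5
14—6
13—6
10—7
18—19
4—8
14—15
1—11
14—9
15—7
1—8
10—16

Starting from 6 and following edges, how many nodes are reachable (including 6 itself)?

16

BFS from 6 visits: 6, 15, 14, 13, 12, 9, 5, 3, 2, 11, 10, 7, 4, 16, 8, 1
Reachable nodes: 16 of 19 total.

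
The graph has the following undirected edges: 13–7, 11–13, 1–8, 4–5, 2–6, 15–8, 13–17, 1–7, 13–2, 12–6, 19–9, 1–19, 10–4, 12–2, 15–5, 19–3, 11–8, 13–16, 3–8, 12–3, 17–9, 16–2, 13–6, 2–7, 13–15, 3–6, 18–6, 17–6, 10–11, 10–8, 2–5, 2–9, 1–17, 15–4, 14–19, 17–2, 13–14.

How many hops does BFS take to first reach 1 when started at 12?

3

Level 0: 12
Level 1: 2, 3, 6
Level 2: 5, 7, 8, 9, 13, 16, 17, 18, 19
Level 3: 1, 4, 10, 11, 14, 15
1 first appears at level 3.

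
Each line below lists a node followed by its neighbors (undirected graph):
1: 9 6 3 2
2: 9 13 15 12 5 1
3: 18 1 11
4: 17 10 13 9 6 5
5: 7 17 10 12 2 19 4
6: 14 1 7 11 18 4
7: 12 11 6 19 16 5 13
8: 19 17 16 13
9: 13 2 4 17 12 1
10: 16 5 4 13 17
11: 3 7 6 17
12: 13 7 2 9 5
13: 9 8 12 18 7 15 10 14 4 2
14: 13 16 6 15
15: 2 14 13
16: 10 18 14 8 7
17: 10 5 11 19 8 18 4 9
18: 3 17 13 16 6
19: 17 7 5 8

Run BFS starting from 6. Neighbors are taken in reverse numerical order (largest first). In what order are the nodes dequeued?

6, 18, 14, 11, 7, 4, 1, 17, 16, 13, 3, 15, 19, 12, 5, 10, 9, 2, 8

Visit 6; enqueue 18, 14, 11, 7, 4, 1 → queue [18, 14, 11, 7, 4, 1]
Visit 18; enqueue 17, 16, 13, 3 → queue [14, 11, 7, 4, 1, 17, 16, 13, 3]
Visit 14; enqueue 15 → queue [11, 7, 4, 1, 17, 16, 13, 3, 15]
Visit 11 → queue [7, 4, 1, 17, 16, 13, 3, 15]
Visit 7; enqueue 19, 12, 5 → queue [4, 1, 17, 16, 13, 3, 15, 19, 12, 5]
Visit 4; enqueue 10, 9 → queue [1, 17, 16, 13, 3, 15, 19, 12, 5, 10, 9]
Visit 1; enqueue 2 → queue [17, 16, 13, 3, 15, 19, 12, 5, 10, 9, 2]
Visit 17; enqueue 8 → queue [16, 13, 3, 15, 19, 12, 5, 10, 9, 2, 8]
Visit 16 → queue [13, 3, 15, 19, 12, 5, 10, 9, 2, 8]
Visit 13 → queue [3, 15, 19, 12, 5, 10, 9, 2, 8]
Visit 3 → queue [15, 19, 12, 5, 10, 9, 2, 8]
Visit 15 → queue [19, 12, 5, 10, 9, 2, 8]
Visit 19 → queue [12, 5, 10, 9, 2, 8]
Visit 12 → queue [5, 10, 9, 2, 8]
Visit 5 → queue [10, 9, 2, 8]
Visit 10 → queue [9, 2, 8]
Visit 9 → queue [2, 8]
Visit 2 → queue [8]
Visit 8 → queue []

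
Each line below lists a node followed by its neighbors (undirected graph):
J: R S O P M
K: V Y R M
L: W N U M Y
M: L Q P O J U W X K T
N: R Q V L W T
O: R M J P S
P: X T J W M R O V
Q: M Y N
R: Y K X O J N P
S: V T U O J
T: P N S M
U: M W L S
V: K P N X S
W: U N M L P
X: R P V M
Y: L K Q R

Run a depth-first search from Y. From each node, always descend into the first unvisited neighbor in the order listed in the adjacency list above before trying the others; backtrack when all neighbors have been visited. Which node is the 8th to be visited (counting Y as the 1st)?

R

Visit Y
Y → L
L → W
W → U
U → M
M → Q
Q → N
N → R
R → K
K → V
V → P
P → X
P → T
T → S
S → O
O → J

Visit order: Y, L, W, U, M, Q, N, R, K, V, P, X, T, S, O, J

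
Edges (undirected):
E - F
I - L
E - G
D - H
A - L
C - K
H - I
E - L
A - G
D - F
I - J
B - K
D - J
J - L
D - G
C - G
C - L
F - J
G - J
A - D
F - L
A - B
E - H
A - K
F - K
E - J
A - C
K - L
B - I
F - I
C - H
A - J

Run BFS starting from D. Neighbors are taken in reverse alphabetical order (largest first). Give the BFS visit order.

D -> J -> H -> G -> F -> A -> L -> I -> E -> C -> K -> B

Visit D; enqueue J, H, G, F, A → queue [J, H, G, F, A]
Visit J; enqueue L, I, E → queue [H, G, F, A, L, I, E]
Visit H; enqueue C → queue [G, F, A, L, I, E, C]
Visit G → queue [F, A, L, I, E, C]
Visit F; enqueue K → queue [A, L, I, E, C, K]
Visit A; enqueue B → queue [L, I, E, C, K, B]
Visit L → queue [I, E, C, K, B]
Visit I → queue [E, C, K, B]
Visit E → queue [C, K, B]
Visit C → queue [K, B]
Visit K → queue [B]
Visit B → queue []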